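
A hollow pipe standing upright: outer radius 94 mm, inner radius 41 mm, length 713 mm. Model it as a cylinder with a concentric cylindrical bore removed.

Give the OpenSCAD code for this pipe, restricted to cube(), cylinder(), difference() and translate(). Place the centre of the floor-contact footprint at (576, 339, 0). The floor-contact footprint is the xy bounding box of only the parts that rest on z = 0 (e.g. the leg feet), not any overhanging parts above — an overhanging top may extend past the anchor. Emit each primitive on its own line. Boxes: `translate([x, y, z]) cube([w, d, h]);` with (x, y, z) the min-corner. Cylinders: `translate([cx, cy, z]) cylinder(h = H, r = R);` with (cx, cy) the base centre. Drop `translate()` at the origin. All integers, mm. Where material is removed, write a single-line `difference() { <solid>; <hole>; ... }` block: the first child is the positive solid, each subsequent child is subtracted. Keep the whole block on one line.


difference() { translate([576, 339, 0]) cylinder(h = 713, r = 94); translate([576, 339, 0]) cylinder(h = 713, r = 41); }


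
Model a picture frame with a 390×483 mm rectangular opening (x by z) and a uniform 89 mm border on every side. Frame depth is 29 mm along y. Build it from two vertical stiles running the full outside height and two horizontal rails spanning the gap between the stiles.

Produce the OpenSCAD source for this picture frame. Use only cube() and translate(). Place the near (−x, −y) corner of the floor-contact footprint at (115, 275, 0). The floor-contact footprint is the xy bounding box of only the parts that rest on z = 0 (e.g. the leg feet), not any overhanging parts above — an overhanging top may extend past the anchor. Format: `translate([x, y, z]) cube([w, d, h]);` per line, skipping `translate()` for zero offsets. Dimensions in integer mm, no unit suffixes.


translate([115, 275, 0]) cube([89, 29, 661]);
translate([594, 275, 0]) cube([89, 29, 661]);
translate([204, 275, 0]) cube([390, 29, 89]);
translate([204, 275, 572]) cube([390, 29, 89]);


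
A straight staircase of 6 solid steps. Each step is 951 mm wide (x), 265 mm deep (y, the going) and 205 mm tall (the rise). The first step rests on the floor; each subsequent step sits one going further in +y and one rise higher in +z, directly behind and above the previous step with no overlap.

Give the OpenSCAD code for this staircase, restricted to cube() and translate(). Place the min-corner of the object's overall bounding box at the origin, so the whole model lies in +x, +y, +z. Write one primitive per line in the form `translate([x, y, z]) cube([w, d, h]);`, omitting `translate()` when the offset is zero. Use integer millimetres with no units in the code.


cube([951, 265, 205]);
translate([0, 265, 205]) cube([951, 265, 205]);
translate([0, 530, 410]) cube([951, 265, 205]);
translate([0, 795, 615]) cube([951, 265, 205]);
translate([0, 1060, 820]) cube([951, 265, 205]);
translate([0, 1325, 1025]) cube([951, 265, 205]);


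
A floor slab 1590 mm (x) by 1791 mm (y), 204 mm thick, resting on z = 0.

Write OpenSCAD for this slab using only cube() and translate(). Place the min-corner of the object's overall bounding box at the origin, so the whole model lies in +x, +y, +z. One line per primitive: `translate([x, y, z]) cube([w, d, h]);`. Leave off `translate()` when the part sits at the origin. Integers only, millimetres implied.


cube([1590, 1791, 204]);


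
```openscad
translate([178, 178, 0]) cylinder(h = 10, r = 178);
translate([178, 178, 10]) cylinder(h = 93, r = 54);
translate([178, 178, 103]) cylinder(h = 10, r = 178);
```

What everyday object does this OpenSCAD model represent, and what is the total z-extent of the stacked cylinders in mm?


A spool. The overall height is 113 mm.

Three coaxial cylinders, large–small–large — a spool. Two 10 mm flanges and a 93 mm core give 10 + 93 + 10 = 113 mm.


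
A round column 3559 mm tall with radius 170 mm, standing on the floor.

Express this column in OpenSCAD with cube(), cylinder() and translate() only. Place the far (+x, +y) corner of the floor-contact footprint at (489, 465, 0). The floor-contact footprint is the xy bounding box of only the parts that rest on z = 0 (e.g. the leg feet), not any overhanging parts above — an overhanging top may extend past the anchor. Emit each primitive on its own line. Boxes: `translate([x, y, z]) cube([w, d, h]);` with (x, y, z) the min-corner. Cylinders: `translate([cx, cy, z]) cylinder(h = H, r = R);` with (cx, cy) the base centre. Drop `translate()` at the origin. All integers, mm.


translate([319, 295, 0]) cylinder(h = 3559, r = 170);


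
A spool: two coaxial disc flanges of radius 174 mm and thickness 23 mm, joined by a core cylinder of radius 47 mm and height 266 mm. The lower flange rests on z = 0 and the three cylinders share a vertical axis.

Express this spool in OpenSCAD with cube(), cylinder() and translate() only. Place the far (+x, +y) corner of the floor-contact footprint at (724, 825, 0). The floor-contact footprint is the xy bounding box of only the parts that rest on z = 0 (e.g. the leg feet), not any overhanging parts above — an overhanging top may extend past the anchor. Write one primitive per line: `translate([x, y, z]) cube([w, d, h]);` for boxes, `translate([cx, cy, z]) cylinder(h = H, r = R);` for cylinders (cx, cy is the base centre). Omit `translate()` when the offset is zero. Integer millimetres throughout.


translate([550, 651, 0]) cylinder(h = 23, r = 174);
translate([550, 651, 23]) cylinder(h = 266, r = 47);
translate([550, 651, 289]) cylinder(h = 23, r = 174);


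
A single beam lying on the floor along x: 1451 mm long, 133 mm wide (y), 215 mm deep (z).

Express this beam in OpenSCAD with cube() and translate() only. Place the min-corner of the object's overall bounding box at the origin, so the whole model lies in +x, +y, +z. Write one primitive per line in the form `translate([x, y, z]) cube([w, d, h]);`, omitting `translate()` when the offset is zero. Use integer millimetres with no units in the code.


cube([1451, 133, 215]);


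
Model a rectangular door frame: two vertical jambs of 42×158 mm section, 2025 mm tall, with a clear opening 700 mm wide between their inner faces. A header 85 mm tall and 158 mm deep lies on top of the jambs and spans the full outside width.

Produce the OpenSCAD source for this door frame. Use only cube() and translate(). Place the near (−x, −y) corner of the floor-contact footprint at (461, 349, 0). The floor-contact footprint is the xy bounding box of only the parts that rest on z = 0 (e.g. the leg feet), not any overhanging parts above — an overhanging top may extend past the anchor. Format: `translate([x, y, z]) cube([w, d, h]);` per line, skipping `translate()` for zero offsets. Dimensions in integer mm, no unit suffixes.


translate([461, 349, 0]) cube([42, 158, 2025]);
translate([1203, 349, 0]) cube([42, 158, 2025]);
translate([461, 349, 2025]) cube([784, 158, 85]);


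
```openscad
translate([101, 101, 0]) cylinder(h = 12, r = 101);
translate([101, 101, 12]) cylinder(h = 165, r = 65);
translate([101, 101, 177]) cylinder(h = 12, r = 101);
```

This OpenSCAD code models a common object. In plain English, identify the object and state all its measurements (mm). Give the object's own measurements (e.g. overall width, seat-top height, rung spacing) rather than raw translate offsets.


A spool: two coaxial disc flanges of radius 101 mm and thickness 12 mm, joined by a core cylinder of radius 65 mm and height 165 mm. The lower flange rests on z = 0 and the three cylinders share a vertical axis.


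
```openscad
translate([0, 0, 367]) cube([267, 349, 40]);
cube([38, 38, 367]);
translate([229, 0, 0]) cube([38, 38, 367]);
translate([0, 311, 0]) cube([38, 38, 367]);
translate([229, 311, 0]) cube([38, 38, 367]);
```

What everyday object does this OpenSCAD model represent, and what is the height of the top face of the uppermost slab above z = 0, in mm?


A stool. The seat height is 407 mm.

A 267×349×40 slab at z = 367 on four corner posts — a stool. The seat top is 367 + 40 = 407 mm.


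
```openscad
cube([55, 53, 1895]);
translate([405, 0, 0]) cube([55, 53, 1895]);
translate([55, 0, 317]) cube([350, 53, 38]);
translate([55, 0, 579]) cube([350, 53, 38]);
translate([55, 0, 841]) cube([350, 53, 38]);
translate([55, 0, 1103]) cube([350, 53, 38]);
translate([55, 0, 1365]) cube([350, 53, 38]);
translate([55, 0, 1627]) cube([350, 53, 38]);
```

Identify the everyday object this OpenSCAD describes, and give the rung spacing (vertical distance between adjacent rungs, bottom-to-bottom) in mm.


A ladder. The rung spacing is 262 mm.

Two tall 55×53 posts with 6 short bars between them — a ladder. Adjacent rungs sit at z = 317 and z = 579, so the spacing is 579 − 317 = 262 mm.


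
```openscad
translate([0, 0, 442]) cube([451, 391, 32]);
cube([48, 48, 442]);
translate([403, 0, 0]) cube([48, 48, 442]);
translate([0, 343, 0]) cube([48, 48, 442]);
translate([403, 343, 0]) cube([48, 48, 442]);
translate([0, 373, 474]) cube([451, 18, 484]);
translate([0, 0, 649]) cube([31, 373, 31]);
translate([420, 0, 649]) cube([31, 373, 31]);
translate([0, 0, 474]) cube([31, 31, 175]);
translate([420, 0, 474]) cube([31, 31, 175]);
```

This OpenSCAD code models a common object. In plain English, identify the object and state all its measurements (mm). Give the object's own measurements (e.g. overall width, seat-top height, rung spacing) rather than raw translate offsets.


A chair. The seat is a 451×391×32 mm slab with its top at z = 474 mm, on four 48×48 mm corner legs (flush with the seat edges, standing on z = 0). A flat backrest 18 mm thick, 484 mm tall, spans the full seat width and rises from the seat top along its +y edge, rear face flush with the rear of the seat. Two armrests of 31×31 mm section run along each side from the seat's front edge to the front of the backrest, top faces 206 mm above the seat top and outer faces flush with the seat's x-edges; a 31×31 mm post under the front of each armrest stands on the seat at the front corner.


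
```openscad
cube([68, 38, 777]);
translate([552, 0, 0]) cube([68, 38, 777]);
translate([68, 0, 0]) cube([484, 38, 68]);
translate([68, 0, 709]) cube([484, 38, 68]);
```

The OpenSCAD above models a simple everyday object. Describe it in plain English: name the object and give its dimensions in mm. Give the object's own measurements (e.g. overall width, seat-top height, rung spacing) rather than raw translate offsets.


A rectangular picture frame lying in the x–z plane (depth along y). The opening is 484 mm wide (x) by 641 mm tall (z), surrounded by a border 68 mm wide on all four sides. The frame is 38 mm deep and is made of two full-height vertical stiles with two horizontal rails fitted between them.


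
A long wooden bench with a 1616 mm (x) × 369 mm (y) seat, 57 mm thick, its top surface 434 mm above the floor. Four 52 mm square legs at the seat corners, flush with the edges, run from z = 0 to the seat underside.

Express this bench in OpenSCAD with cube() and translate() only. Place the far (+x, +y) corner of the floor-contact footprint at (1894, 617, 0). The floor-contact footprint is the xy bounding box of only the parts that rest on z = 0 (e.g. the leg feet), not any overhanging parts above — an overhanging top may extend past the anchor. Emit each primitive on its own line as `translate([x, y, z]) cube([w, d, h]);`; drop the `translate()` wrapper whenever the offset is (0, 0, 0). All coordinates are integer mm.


// leg_h = 434 − 57 = 377
translate([278, 248, 377]) cube([1616, 369, 57]);
translate([278, 248, 0]) cube([52, 52, 377]);
translate([278, 565, 0]) cube([52, 52, 377]);
translate([1842, 248, 0]) cube([52, 52, 377]);
translate([1842, 565, 0]) cube([52, 52, 377]);


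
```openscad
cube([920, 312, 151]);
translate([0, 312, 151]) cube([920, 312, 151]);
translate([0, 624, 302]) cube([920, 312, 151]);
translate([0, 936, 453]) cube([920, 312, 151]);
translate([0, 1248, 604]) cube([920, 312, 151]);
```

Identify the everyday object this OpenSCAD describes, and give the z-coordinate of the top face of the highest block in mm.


A staircase. The total rise is 755 mm.

5 identical blocks, each offset up and back from the previous — a staircase. Each step is 151 mm tall and there are 5 of them, so the total rise is 5 × 151 = 755 mm.


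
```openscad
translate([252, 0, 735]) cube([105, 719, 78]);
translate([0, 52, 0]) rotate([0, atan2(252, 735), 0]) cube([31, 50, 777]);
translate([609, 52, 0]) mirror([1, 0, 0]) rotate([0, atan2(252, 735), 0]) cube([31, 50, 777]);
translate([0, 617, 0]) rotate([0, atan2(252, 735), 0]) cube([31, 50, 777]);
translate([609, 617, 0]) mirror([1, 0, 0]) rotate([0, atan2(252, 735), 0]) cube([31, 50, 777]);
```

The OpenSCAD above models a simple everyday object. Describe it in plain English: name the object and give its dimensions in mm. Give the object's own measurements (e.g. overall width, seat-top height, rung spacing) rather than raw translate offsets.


A sawhorse. A 105×719×78 mm beam (x, y, z) sits on two A-frame leg pairs. Each pair is two raked legs of 31×50 mm section (50 mm along y) splaying symmetrically in x. Each leg rises 735 mm vertically over 252 mm of horizontal reach and is 777 mm long along its own axis. Every leg's outer bottom edge rests on the floor and its outer top edge meets a bottom edge of the beam — the left legs (tilting toward +x) meet the beam's −x bottom edge, the right legs (their mirror images, tilting toward −x) meet its +x bottom edge — so the leg tops tuck under the beam, the beam's underside is 735 mm above the floor, and the feet are 609 mm apart outside-to-outside with the beam centred between them. The two leg pairs are set in 52 mm from either end of the beam.


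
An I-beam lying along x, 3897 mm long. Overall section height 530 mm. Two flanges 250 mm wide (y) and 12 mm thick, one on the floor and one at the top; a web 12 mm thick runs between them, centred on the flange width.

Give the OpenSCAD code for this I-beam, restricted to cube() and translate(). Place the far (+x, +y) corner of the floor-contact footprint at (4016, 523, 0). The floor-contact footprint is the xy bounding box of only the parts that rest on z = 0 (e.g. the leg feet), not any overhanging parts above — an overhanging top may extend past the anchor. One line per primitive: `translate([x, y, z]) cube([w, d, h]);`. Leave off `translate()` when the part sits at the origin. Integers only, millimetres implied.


translate([119, 273, 0]) cube([3897, 250, 12]);
translate([119, 392, 12]) cube([3897, 12, 506]);
translate([119, 273, 518]) cube([3897, 250, 12]);


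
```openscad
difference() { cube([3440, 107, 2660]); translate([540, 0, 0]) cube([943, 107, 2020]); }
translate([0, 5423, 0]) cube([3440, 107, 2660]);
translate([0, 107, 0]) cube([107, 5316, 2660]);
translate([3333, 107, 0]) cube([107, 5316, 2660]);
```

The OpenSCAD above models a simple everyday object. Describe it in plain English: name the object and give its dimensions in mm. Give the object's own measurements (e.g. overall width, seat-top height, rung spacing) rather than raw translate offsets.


A single room: four walls, each 2660 mm tall and 107 mm thick, enclosing an outside footprint 3440×5530 mm (x × y), no floor or roof. The front and back walls (−y and +y sides) run the full x-width; the side walls fit between their inner faces. A door opening 943 mm wide and 2020 mm tall is cut through the front wall from the floor up, its −x edge 540 mm from the wall's −x end.


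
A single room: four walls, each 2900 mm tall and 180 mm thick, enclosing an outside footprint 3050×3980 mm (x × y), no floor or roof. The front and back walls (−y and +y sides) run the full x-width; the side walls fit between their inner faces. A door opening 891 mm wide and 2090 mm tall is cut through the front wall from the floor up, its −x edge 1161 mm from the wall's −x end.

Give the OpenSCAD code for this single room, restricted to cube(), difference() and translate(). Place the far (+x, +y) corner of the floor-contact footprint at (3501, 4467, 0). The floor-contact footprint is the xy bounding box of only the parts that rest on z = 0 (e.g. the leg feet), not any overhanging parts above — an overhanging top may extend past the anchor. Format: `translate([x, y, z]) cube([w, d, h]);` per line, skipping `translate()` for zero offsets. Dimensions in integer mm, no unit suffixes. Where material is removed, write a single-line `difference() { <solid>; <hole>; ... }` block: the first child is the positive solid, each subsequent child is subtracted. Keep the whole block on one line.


difference() { translate([451, 487, 0]) cube([3050, 180, 2900]); translate([1612, 487, 0]) cube([891, 180, 2090]); }
translate([451, 4287, 0]) cube([3050, 180, 2900]);
translate([451, 667, 0]) cube([180, 3620, 2900]);
translate([3321, 667, 0]) cube([180, 3620, 2900]);


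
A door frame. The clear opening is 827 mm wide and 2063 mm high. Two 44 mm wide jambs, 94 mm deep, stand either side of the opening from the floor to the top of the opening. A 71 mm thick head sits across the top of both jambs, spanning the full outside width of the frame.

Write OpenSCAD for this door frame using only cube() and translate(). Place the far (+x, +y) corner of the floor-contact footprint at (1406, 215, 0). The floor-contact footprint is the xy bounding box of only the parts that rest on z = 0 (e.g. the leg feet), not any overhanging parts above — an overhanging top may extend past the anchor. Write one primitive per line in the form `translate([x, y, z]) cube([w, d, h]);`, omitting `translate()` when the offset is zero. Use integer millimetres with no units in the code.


translate([491, 121, 0]) cube([44, 94, 2063]);
translate([1362, 121, 0]) cube([44, 94, 2063]);
translate([491, 121, 2063]) cube([915, 94, 71]);


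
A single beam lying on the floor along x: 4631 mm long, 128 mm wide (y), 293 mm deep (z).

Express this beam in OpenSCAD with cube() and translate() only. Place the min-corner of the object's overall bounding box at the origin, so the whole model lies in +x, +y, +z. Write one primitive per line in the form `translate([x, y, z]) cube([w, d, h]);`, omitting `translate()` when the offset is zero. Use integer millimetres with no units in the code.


cube([4631, 128, 293]);


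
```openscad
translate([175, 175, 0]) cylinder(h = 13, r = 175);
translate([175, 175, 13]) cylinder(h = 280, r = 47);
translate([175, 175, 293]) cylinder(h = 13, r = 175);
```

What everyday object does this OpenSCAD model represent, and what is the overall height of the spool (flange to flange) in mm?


A spool. The overall height is 306 mm.

Three coaxial cylinders, large–small–large — a spool. Two 13 mm flanges and a 280 mm core give 13 + 280 + 13 = 306 mm.


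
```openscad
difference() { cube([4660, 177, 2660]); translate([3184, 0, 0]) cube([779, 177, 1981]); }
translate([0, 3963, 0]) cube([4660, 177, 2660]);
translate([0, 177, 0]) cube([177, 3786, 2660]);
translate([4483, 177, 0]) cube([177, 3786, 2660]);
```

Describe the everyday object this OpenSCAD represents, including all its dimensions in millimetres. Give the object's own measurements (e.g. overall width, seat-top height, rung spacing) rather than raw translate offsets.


A single room: four walls, each 2660 mm tall and 177 mm thick, enclosing an outside footprint 4660×4140 mm (x × y), no floor or roof. The front and back walls (−y and +y sides) run the full x-width; the side walls fit between their inner faces. A door opening 779 mm wide and 1981 mm tall is cut through the front wall from the floor up, its −x edge 3184 mm from the wall's −x end.


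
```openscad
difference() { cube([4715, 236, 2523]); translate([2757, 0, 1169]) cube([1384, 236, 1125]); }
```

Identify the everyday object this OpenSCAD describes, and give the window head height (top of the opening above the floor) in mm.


A wall with a window opening. The window head height is 2294 mm.

A wall with a rectangular opening subtracted — a window. Sill at z = 1169, opening 1125 mm tall, so the head is at 1169 + 1125 = 2294 mm.


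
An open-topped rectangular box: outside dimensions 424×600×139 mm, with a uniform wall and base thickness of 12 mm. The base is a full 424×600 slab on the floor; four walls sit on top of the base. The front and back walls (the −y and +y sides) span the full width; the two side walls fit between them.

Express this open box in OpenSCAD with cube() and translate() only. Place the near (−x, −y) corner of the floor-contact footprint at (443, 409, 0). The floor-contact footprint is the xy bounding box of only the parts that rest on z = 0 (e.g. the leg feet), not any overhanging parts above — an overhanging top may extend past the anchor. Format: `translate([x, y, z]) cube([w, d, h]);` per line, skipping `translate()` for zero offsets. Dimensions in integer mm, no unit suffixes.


translate([443, 409, 0]) cube([424, 600, 12]);
translate([443, 409, 12]) cube([424, 12, 127]);
translate([443, 997, 12]) cube([424, 12, 127]);
translate([443, 421, 12]) cube([12, 576, 127]);
translate([855, 421, 12]) cube([12, 576, 127]);


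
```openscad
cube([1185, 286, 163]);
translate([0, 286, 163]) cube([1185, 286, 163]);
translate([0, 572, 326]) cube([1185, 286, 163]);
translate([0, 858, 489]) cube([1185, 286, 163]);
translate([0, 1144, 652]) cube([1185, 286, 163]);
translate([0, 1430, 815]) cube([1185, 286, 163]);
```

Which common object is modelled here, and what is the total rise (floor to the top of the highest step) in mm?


A staircase. The total rise is 978 mm.

6 identical blocks, each offset up and back from the previous — a staircase. Each step is 163 mm tall and there are 6 of them, so the total rise is 6 × 163 = 978 mm.


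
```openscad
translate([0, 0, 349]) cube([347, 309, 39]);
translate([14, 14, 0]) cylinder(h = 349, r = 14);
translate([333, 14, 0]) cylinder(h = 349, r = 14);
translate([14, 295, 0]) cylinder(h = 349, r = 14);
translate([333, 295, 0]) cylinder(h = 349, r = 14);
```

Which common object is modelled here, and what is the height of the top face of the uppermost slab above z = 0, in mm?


A stool. The seat height is 388 mm.

A 347×309×39 slab at z = 349 on four corner cylinders — a stool. The seat top is 349 + 39 = 388 mm.


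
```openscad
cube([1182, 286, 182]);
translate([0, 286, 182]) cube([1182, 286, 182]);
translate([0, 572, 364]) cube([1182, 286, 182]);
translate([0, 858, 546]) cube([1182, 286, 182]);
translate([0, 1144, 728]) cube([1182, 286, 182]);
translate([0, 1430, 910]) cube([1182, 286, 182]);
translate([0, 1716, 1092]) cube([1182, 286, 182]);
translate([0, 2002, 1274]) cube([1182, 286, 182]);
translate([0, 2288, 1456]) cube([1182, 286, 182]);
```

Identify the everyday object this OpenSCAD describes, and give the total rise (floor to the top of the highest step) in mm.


A staircase. The total rise is 1638 mm.

9 identical blocks, each offset up and back from the previous — a staircase. Each step is 182 mm tall and there are 9 of them, so the total rise is 9 × 182 = 1638 mm.


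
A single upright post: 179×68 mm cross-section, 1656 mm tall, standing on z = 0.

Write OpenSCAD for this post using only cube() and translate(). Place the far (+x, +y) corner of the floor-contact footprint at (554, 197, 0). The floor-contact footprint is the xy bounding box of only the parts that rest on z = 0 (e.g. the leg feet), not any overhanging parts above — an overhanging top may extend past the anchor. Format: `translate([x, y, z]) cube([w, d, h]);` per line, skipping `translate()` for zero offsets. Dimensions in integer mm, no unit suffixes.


translate([375, 129, 0]) cube([179, 68, 1656]);


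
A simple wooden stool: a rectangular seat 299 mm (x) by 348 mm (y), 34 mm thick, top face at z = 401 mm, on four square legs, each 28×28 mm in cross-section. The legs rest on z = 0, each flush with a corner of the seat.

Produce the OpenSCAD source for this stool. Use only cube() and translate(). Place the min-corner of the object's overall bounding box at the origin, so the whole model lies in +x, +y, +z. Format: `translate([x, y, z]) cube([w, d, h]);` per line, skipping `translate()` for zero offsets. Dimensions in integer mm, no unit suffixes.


translate([0, 0, 367]) cube([299, 348, 34]);
cube([28, 28, 367]);
translate([271, 0, 0]) cube([28, 28, 367]);
translate([0, 320, 0]) cube([28, 28, 367]);
translate([271, 320, 0]) cube([28, 28, 367]);


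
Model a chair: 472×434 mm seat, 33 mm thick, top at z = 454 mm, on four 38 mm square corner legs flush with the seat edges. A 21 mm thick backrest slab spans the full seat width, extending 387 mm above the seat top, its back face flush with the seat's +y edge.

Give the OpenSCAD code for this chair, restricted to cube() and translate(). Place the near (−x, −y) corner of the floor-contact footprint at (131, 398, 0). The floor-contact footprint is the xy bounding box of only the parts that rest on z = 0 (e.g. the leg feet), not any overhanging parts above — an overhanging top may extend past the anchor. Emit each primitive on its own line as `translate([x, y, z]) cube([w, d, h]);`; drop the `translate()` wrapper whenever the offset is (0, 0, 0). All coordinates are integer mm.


// leg_h = 454 - 33 = 421
translate([131, 398, 421]) cube([472, 434, 33]);
translate([131, 398, 0]) cube([38, 38, 421]);
translate([565, 398, 0]) cube([38, 38, 421]);
translate([131, 794, 0]) cube([38, 38, 421]);
translate([565, 794, 0]) cube([38, 38, 421]);
translate([131, 811, 454]) cube([472, 21, 387]);


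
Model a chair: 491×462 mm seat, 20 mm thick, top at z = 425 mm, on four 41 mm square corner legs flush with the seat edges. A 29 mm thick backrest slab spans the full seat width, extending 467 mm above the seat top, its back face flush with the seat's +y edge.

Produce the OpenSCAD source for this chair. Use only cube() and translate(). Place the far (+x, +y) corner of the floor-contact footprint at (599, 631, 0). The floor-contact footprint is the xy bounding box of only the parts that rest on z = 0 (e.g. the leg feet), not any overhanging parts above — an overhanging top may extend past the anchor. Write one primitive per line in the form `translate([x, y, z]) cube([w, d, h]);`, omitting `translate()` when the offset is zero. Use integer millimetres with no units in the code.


translate([108, 169, 405]) cube([491, 462, 20]);
translate([108, 169, 0]) cube([41, 41, 405]);
translate([558, 169, 0]) cube([41, 41, 405]);
translate([108, 590, 0]) cube([41, 41, 405]);
translate([558, 590, 0]) cube([41, 41, 405]);
translate([108, 602, 425]) cube([491, 29, 467]);


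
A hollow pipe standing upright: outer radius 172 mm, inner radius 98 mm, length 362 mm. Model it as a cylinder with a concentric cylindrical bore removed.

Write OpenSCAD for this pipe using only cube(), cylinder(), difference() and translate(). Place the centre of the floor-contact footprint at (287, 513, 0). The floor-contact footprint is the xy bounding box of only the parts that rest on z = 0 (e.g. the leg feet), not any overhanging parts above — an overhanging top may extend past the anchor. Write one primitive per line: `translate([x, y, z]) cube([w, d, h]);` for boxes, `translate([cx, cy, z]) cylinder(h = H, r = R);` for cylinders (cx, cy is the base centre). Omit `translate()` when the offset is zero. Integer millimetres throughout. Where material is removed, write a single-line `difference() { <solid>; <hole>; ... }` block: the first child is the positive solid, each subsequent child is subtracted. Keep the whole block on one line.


difference() { translate([287, 513, 0]) cylinder(h = 362, r = 172); translate([287, 513, 0]) cylinder(h = 362, r = 98); }


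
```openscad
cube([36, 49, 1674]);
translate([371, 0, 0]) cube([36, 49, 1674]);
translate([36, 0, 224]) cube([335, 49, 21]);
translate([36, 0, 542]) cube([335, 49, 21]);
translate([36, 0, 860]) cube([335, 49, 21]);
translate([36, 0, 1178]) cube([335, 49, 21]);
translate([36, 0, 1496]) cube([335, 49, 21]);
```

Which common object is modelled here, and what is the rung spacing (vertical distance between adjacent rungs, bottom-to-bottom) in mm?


A ladder. The rung spacing is 318 mm.

Two tall 36×49 posts with 5 short bars between them — a ladder. Adjacent rungs sit at z = 224 and z = 542, so the spacing is 542 − 224 = 318 mm.


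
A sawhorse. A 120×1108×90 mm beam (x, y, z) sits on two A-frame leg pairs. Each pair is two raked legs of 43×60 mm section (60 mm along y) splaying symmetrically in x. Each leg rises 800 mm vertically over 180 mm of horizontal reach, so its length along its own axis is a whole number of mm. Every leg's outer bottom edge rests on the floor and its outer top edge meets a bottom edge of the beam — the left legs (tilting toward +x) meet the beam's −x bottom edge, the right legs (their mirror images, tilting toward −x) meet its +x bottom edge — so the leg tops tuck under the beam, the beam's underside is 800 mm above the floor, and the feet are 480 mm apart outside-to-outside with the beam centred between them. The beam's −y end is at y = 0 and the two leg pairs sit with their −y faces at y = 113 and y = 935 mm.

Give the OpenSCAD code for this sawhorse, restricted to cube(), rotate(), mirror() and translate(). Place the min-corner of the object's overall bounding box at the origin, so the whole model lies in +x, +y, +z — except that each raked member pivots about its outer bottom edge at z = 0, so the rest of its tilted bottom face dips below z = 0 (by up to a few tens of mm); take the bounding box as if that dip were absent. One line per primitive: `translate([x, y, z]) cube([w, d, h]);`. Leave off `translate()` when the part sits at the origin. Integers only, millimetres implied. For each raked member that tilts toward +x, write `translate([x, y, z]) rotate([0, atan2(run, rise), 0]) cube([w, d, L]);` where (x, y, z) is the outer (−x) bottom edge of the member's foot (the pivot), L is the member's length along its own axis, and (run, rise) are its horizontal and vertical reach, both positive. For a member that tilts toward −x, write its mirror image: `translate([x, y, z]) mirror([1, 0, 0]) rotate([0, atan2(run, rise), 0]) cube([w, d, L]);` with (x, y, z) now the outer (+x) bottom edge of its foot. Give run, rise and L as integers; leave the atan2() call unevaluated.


translate([180, 0, 800]) cube([120, 1108, 90]);
translate([0, 113, 0]) rotate([0, atan2(180, 800), 0]) cube([43, 60, 820]);
translate([480, 113, 0]) mirror([1, 0, 0]) rotate([0, atan2(180, 800), 0]) cube([43, 60, 820]);
translate([0, 935, 0]) rotate([0, atan2(180, 800), 0]) cube([43, 60, 820]);
translate([480, 935, 0]) mirror([1, 0, 0]) rotate([0, atan2(180, 800), 0]) cube([43, 60, 820]);


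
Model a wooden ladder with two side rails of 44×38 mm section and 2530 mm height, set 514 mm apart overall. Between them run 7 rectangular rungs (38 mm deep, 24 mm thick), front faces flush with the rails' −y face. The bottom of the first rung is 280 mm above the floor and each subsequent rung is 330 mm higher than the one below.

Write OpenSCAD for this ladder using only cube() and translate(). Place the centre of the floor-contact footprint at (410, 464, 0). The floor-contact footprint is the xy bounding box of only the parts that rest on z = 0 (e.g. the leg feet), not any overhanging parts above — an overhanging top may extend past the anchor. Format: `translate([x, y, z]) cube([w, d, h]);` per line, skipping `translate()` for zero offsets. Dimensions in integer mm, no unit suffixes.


translate([153, 445, 0]) cube([44, 38, 2530]);
translate([623, 445, 0]) cube([44, 38, 2530]);
translate([197, 445, 280]) cube([426, 38, 24]);
translate([197, 445, 610]) cube([426, 38, 24]);
translate([197, 445, 940]) cube([426, 38, 24]);
translate([197, 445, 1270]) cube([426, 38, 24]);
translate([197, 445, 1600]) cube([426, 38, 24]);
translate([197, 445, 1930]) cube([426, 38, 24]);
translate([197, 445, 2260]) cube([426, 38, 24]);


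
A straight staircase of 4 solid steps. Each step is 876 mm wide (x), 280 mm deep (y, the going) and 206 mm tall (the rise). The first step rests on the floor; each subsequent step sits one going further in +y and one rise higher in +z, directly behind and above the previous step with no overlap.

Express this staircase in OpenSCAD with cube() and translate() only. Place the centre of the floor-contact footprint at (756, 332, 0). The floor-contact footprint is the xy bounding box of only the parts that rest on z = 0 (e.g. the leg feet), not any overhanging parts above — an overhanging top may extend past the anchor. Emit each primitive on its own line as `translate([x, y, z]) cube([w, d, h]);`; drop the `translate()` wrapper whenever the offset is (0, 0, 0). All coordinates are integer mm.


translate([318, 192, 0]) cube([876, 280, 206]);
translate([318, 472, 206]) cube([876, 280, 206]);
translate([318, 752, 412]) cube([876, 280, 206]);
translate([318, 1032, 618]) cube([876, 280, 206]);


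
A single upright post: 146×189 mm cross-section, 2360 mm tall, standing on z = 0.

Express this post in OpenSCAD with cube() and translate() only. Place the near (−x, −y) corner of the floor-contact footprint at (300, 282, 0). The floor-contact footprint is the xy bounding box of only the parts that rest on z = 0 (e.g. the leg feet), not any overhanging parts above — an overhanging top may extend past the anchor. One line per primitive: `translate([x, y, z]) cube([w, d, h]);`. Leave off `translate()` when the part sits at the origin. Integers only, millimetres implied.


translate([300, 282, 0]) cube([146, 189, 2360]);


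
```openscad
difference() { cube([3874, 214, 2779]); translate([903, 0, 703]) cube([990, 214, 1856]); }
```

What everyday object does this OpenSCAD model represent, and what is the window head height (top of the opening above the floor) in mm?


A wall with a window opening. The window head height is 2559 mm.

A wall with a rectangular opening subtracted — a window. Sill at z = 703, opening 1856 mm tall, so the head is at 703 + 1856 = 2559 mm.


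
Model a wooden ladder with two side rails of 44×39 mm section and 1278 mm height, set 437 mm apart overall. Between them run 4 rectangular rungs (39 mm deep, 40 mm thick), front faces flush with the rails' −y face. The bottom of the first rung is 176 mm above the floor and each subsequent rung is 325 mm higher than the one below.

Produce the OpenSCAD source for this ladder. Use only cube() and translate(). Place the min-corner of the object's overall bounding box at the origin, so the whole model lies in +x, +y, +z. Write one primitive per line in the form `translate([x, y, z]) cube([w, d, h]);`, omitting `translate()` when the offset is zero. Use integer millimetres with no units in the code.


cube([44, 39, 1278]);
translate([393, 0, 0]) cube([44, 39, 1278]);
translate([44, 0, 176]) cube([349, 39, 40]);
translate([44, 0, 501]) cube([349, 39, 40]);
translate([44, 0, 826]) cube([349, 39, 40]);
translate([44, 0, 1151]) cube([349, 39, 40]);


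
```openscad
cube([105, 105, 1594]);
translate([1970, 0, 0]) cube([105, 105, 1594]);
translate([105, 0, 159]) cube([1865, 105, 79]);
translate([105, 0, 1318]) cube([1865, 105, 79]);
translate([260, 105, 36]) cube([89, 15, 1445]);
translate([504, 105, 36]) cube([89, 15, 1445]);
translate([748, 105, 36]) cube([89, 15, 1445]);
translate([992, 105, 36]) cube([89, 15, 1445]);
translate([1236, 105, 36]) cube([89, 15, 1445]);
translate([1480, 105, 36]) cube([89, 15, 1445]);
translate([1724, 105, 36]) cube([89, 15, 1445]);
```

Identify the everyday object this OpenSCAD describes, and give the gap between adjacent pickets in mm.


A fence section. The picket gap is 155 mm.

Two posts, two rails, 7 pickets — a fence section. Span 1865 mm holds 7 pickets of 89 mm with 8 equal gaps: ⌊(1865 − 7·89) / 8⌋ = 155 mm.


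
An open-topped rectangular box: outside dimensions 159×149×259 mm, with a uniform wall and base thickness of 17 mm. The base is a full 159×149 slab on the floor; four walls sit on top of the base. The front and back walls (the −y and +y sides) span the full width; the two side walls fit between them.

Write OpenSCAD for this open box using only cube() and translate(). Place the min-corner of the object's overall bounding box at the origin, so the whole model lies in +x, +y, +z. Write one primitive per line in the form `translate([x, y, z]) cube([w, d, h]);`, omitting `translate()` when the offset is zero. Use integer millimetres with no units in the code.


cube([159, 149, 17]);
translate([0, 0, 17]) cube([159, 17, 242]);
translate([0, 132, 17]) cube([159, 17, 242]);
translate([0, 17, 17]) cube([17, 115, 242]);
translate([142, 17, 17]) cube([17, 115, 242]);


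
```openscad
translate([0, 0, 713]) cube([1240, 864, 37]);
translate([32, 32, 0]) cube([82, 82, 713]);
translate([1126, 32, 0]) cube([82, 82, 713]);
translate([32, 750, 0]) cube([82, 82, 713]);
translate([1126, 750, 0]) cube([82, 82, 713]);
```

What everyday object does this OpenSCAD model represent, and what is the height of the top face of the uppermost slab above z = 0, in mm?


A table. The table height is 750 mm.

A 1240×864×37 slab sits at z = 713 on four 82 mm square posts — a table. The top surface is at 713 + 37 = 750 mm.


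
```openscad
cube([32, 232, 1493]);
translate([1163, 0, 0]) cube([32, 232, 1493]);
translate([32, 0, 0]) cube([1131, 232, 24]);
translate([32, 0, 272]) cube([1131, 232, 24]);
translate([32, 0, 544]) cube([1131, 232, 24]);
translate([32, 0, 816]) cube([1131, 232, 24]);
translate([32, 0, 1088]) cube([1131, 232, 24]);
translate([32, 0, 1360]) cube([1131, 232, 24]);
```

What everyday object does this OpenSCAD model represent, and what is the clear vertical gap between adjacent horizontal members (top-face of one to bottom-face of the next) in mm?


A bookshelf. The clear shelf gap is 248 mm.

Two tall side panels with 6 horizontal boards between them — a bookshelf. The first two shelf undersides are at z = 0 and z = 272; with shelf thickness 24, the clear gap is 272 − 0 − 24 = 248 mm.


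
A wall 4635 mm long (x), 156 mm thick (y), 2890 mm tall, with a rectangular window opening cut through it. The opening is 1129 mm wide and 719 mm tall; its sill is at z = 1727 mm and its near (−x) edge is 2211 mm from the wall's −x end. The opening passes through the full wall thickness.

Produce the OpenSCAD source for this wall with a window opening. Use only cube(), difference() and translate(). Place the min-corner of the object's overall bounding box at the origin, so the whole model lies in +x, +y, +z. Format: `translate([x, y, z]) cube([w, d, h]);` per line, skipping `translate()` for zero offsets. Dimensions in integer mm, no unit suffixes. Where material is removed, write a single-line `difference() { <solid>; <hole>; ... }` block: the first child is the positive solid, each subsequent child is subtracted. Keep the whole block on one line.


difference() { cube([4635, 156, 2890]); translate([2211, 0, 1727]) cube([1129, 156, 719]); }


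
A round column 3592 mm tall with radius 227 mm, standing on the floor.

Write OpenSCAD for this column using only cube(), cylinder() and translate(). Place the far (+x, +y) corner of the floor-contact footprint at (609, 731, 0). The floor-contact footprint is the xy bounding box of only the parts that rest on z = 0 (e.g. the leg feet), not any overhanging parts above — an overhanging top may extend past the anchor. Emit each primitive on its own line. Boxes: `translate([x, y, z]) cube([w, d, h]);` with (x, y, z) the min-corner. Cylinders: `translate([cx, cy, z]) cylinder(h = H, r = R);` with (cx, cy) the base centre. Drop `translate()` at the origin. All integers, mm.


translate([382, 504, 0]) cylinder(h = 3592, r = 227);


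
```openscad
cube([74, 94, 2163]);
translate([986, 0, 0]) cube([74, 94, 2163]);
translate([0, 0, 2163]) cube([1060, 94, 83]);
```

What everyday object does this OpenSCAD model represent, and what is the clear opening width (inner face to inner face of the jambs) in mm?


A door frame. The clear opening width is 912 mm.

Two 2163 mm tall posts with a header on top — a door frame. The left jamb is 74 mm wide at x = 0; the right jamb starts at x = 986. The clear opening is 986 − 74 = 912 mm.
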